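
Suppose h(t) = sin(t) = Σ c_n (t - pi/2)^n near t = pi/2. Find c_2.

h(pi/2) = 1
h′(pi/2) = 0
h′′(pi/2) = -1
Dividing each by k! gives the coefficients c_0, ..., c_2.

-1/2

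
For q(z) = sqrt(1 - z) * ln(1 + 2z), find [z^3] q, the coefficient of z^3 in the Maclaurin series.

Expand each factor separately, then convolve coefficients.
q(0) = 0
q′(0) = 2
q′′(0) = -6
q′′′(0) = 41/2

41/12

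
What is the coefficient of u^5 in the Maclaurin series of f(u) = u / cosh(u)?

5/24

Divide the numerator series by the denominator series (power-series long division).
[u^0] = 0;  [u^1] = 1;  [u^2] = 0;  [u^3] = -1/2;  [u^4] = 0;  [u^5] = 5/24.
So c_5 = f^(5)(0)/5! = 5/24.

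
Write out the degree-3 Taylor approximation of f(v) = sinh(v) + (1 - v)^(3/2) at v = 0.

Expand each term separately and add.
f(0) = 1
f′(0) = -1/2
f′′(0) = 3/4
f′′′(0) = 11/8

11*v^3/48 + 3*v^2/8 - v/2 + 1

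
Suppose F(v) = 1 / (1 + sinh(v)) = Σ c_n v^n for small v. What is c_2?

1

Use the geometric series for the reciprocal, then substitute.
[v^0] = 1;  [v^1] = -1;  [v^2] = 1.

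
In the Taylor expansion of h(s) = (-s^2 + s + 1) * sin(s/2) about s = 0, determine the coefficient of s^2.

Distribute the polynomial across the series and collect like powers.
[s^0] = 0;  [s^1] = 1/2;  [s^2] = 1/2.

1/2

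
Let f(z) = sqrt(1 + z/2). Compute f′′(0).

-1/16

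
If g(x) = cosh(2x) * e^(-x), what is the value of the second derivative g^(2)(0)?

5

Write out both Maclaurin series and multiply, keeping only the needed powers.
The coefficient of x^2 in the expansion is 5/2, so g′′(0) = 2! * (5/2) = 5.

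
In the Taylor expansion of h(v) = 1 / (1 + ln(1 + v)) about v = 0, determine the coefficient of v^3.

-7/3

Expand as Σ (-1)^k u^k with u equal to the inner function's series.
[v^0] = 1;  [v^1] = -1;  [v^2] = 3/2;  [v^3] = -7/3.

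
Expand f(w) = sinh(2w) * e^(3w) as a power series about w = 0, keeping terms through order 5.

Take the Cauchy product of the two expansions.

781*w^5/60 + 13*w^4 + 31*w^3/3 + 6*w^2 + 2*w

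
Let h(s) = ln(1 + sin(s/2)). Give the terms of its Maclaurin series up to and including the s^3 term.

s^3/48 - s^2/8 + s/2

Let u equal the inner series; expand the outer function in u and truncate.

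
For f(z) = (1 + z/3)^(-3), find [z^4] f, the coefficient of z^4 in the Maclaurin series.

5/27

Apply the Taylor formula c_k = f^(k)(a)/k!.
f(0) = 1
f′(0) = -1
f′′(0) = 4/3
f′′′(0) = -20/9
f^(4)(0) = 40/9
Dividing each by k! gives the coefficients c_0, ..., c_4.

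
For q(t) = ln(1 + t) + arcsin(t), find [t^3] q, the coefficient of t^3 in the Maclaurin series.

Combine the two series term by term.
q(0) = 0
q′(0) = 2
q′′(0) = -1
q′′′(0) = 3
So c_3 = q′′′(0)/3! = 1/2.

1/2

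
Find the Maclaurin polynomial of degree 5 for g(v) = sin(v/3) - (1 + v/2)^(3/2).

11959*v^5/29859840 - 3*v^4/2048 + 17*v^3/10368 - 3*v^2/32 - 5*v/12 - 1

Expand each term separately and add.
g(0) = -1
g′(0) = -5/12
g′′(0) = -3/16
g′′′(0) = 17/1728
g^(4)(0) = -9/256
g^(5)(0) = 11959/248832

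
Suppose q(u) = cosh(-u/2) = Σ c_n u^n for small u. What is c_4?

1/384

q(0) = 1
q′(0) = 0
q′′(0) = 1/4
q′′′(0) = 0
q^(4)(0) = 1/16
So c_4 = q^(4)(0)/4! = 1/384.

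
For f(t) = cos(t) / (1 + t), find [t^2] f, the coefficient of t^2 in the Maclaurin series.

1/2

Take the Cauchy product of the two expansions.
[t^0] = 1;  [t^1] = -1;  [t^2] = 1/2.
So c_2 = f′′(0)/2! = 1/2.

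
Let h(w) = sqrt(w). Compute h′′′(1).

3/8

The coefficient of (w - 1)^3 in the expansion is 1/16, so h′′′(1) = 3! * (1/16) = 3/8.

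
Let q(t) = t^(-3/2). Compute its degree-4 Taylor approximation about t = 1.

315*(t - 1)^4/128 - 35*(t - 1)^3/16 + 15*(t - 1)^2/8 - 3*(t - 1)/2 + 1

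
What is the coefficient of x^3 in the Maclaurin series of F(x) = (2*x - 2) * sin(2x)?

8/3

Shift and add copies of the series according to the polynomial's terms.
F(0) = 0
F′(0) = -4
F′′(0) = 8
F′′′(0) = 16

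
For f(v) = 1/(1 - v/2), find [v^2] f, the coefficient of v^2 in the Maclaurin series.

1/4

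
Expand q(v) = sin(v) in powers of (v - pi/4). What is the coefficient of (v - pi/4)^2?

Differentiate repeatedly and evaluate at the center.
q(pi/4) = sqrt(2)/2
q′(pi/4) = sqrt(2)/2
q′′(pi/4) = -sqrt(2)/2
Then c_k = q^(k)(pi/4)/k! gives each Taylor coefficient.

-sqrt(2)/4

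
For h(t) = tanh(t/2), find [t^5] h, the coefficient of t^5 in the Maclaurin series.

1/240

Use the known series and substitute for the argument.
[t^0] = 0;  [t^1] = 1/2;  [t^2] = 0;  [t^3] = -1/24;  [t^4] = 0;  [t^5] = 1/240.
So c_5 = h^(5)(0)/5! = 1/240.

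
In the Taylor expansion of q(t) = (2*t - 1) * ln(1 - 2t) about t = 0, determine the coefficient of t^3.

Distribute the polynomial across the series and collect like powers.

-4/3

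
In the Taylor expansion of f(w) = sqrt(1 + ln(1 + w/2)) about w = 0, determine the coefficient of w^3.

Plug the Maclaurin series of the inner function into that of the outer and collect terms.
[w^0] = 1;  [w^1] = 1/4;  [w^2] = -3/32;  [w^3] = 17/384.
So c_3 = f′′′(0)/3! = 17/384.

17/384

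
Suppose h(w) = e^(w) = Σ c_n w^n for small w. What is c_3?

Differentiate repeatedly and evaluate at the center.
h(0) = 1
h′(0) = 1
h′′(0) = 1
h′′′(0) = 1
So c_3 = h′′′(0)/3! = 1/6.

1/6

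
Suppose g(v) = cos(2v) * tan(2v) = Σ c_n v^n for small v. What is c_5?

4/15

Expand each factor separately, then convolve coefficients.
g(0) = 0
g′(0) = 2
g′′(0) = 0
g′′′(0) = -8
g^(4)(0) = 0
g^(5)(0) = 32
So c_5 = g^(5)(0)/5! = 4/15.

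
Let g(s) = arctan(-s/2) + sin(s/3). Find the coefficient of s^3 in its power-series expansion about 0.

23/648

Add the two expansions coefficient-wise.
[s^0] = 0;  [s^1] = -1/6;  [s^2] = 0;  [s^3] = 23/648.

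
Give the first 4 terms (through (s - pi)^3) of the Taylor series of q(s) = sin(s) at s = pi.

(s - pi)^3/6 - (s - pi)

q(pi) = 0
q′(pi) = -1
q′′(pi) = 0
q′′′(pi) = 1
The Taylor polynomial is Σ q^(k)(pi)/k! · (s - pi)^k.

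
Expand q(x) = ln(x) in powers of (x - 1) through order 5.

(x - 1)^5/5 - (x - 1)^4/4 + (x - 1)^3/3 - (x - 1)^2/2 + (x - 1)

Differentiate repeatedly and evaluate at the center.
q(1) = 0
q′(1) = 1
q′′(1) = -1
q′′′(1) = 2
q^(4)(1) = -6
q^(5)(1) = 24
The Taylor polynomial is Σ q^(k)(1)/k! · (x - 1)^k.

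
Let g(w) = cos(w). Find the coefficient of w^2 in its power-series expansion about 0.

-1/2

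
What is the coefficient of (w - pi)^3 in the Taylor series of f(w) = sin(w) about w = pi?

f(pi) = 0
f′(pi) = -1
f′′(pi) = 0
f′′′(pi) = 1

1/6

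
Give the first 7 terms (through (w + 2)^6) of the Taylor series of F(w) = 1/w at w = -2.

-(w + 2)^6/128 - (w + 2)^5/64 - (w + 2)^4/32 - (w + 2)^3/16 - (w + 2)^2/8 - (w + 2)/4 - 1/2

Apply the Taylor formula c_k = f^(k)(a)/k!.
F(-2) = -1/2
F′(-2) = -1/4
F′′(-2) = -1/4
F′′′(-2) = -3/8
F^(4)(-2) = -3/4
F^(5)(-2) = -15/8
F^(6)(-2) = -45/8
Then c_k = F^(k)(-2)/k! gives each Taylor coefficient.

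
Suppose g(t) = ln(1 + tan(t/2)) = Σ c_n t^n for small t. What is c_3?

1/12

Plug the Maclaurin series of the inner function into that of the outer and collect terms.
g(0) = 0
g′(0) = 1/2
g′′(0) = -1/4
g′′′(0) = 1/2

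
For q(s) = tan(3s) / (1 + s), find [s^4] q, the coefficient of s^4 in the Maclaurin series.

-12

Multiply the two series term by term and collect like powers.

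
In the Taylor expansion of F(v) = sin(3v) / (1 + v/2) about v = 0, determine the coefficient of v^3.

Write out both Maclaurin series and multiply, keeping only the needed powers.
F(0) = 0
F′(0) = 3
F′′(0) = -3
F′′′(0) = -45/2
So c_3 = F′′′(0)/3! = -15/4.

-15/4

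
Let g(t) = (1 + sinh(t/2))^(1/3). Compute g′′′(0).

19/216

Let u equal the inner series; expand the outer function in u and truncate.
The coefficient of t^3 in the expansion is 19/1296, so g′′′(0) = 3! * (19/1296) = 19/216.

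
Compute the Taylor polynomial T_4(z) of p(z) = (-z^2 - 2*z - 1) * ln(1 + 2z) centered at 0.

Distribute the polynomial across the series and collect like powers.

2*z^4/3 - 2*z^3/3 - 2*z^2 - 2*z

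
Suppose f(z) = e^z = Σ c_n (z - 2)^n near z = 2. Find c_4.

f(2) = e^(2)
f′(2) = e^(2)
f′′(2) = e^(2)
f′′′(2) = e^(2)
f^(4)(2) = e^(2)

e^(2)/24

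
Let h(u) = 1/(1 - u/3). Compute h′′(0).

2/9

Compute the successive derivatives at the expansion point and divide by k!.
The coefficient of u^2 in the expansion is 1/9, so h′′(0) = 2! * (1/9) = 2/9.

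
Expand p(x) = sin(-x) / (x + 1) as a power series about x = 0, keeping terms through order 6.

101*x^6/120 - 101*x^5/120 + 5*x^4/6 - 5*x^3/6 + x^2 - x

Multiply the numerator's expansion by the denominator's geometric series.
p(0) = 0
p′(0) = -1
p′′(0) = 2
p′′′(0) = -5
p^(4)(0) = 20
p^(5)(0) = -101
p^(6)(0) = 606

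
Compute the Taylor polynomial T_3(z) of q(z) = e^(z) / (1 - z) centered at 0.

Multiply the numerator's expansion by the denominator's geometric series.
q(0) = 1
q′(0) = 2
q′′(0) = 5
q′′′(0) = 16
Then c_k = q^(k)(0)/k! gives each Taylor coefficient.

8*z^3/3 + 5*z^2/2 + 2*z + 1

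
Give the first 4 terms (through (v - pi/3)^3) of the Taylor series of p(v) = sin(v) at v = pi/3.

-(v - pi/3)^3/12 - sqrt(3)*(v - pi/3)^2/4 + (v - pi/3)/2 + sqrt(3)/2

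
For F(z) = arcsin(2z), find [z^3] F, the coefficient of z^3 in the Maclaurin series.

4/3

[z^0] = 0;  [z^1] = 2;  [z^2] = 0;  [z^3] = 4/3.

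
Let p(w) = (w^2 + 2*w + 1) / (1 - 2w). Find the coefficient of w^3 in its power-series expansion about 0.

Distribute the polynomial across the series and collect like powers.

18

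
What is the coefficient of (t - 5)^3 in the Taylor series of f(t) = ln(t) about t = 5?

1/375

c_3 = f′′′(5)/3! = 1/375.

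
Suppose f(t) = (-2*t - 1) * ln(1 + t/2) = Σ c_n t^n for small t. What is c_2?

Multiply each power in the prefactor through the base expansion.
f(0) = 0
f′(0) = -1/2
f′′(0) = -7/4
The Taylor polynomial is Σ f^(k)(0)/k! · t^k.

-7/8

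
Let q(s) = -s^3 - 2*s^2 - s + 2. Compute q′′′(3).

The coefficient of (s - 3)^3 in the expansion is -1, so q′′′(3) = 3! * (-1) = -6.

-6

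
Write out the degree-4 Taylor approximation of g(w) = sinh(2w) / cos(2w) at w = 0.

Write the quotient as an unknown series and match coefficients against numerator = denominator · series.
[w^0] = 0;  [w^1] = 2;  [w^2] = 0;  [w^3] = 16/3;  [w^4] = 0.

16*w^3/3 + 2*w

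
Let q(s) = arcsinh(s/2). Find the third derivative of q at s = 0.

-1/8

Use the known series and substitute for the argument.
The coefficient of s^3 in the expansion is -1/48, so q′′′(0) = 3! * (-1/48) = -1/8.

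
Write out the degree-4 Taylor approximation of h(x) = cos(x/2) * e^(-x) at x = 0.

Multiply the two series term by term and collect like powers.

-7*x^4/384 - x^3/24 + 3*x^2/8 - x + 1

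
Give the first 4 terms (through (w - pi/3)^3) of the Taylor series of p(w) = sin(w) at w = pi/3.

-(w - pi/3)^3/12 - sqrt(3)*(w - pi/3)^2/4 + (w - pi/3)/2 + sqrt(3)/2

Apply the Taylor formula c_k = f^(k)(a)/k!.
p(pi/3) = sqrt(3)/2
p′(pi/3) = 1/2
p′′(pi/3) = -sqrt(3)/2
p′′′(pi/3) = -1/2
The Taylor polynomial is Σ p^(k)(pi/3)/k! · (w - pi/3)^k.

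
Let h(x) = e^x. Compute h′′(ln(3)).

3

From the series, [(x - ln(3))^2] h = 3/2; multiply by 2! = 2 to get 3.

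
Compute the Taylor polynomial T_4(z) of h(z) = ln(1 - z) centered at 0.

-z^4/4 - z^3/3 - z^2/2 - z

h(0) = 0
h′(0) = -1
h′′(0) = -1
h′′′(0) = -2
h^(4)(0) = -6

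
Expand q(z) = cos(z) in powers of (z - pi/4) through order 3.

sqrt(2)*(z - pi/4)^3/12 - sqrt(2)*(z - pi/4)^2/4 - sqrt(2)*(z - pi/4)/2 + sqrt(2)/2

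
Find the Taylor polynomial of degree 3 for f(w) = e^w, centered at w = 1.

e*(w - 1)^3/6 + e*(w - 1)^2/2 + e*(w - 1) + e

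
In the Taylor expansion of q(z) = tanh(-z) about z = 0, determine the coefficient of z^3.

1/3

[z^0] = 0;  [z^1] = -1;  [z^2] = 0;  [z^3] = 1/3.
So c_3 = q′′′(0)/3! = 1/3.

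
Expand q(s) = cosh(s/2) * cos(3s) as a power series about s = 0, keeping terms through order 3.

Take the Cauchy product of the two expansions.

1 - 35*s^2/8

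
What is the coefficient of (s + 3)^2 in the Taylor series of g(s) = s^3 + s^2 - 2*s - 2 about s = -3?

Compute the successive derivatives at the expansion point and divide by k!.
g(-3) = -14
g′(-3) = 19
g′′(-3) = -16
The Taylor polynomial is Σ g^(k)(-3)/k! · (s + 3)^k.

-8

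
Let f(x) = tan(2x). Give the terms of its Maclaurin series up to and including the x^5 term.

[x^0] = 0;  [x^1] = 2;  [x^2] = 0;  [x^3] = 8/3;  [x^4] = 0;  [x^5] = 64/15.

64*x^5/15 + 8*x^3/3 + 2*x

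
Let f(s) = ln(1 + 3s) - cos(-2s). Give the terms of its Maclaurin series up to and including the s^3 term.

9*s^3 - 5*s^2/2 + 3*s - 1

Combine the two series term by term.
f(0) = -1
f′(0) = 3
f′′(0) = -5
f′′′(0) = 54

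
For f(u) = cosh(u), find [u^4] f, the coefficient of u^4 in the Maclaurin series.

1/24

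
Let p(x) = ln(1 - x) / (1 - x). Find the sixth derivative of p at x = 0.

-1764

Multiply the numerator's expansion by the denominator's geometric series.
From the series, [x^6] p = -49/20; multiply by 6! = 720 to get -1764.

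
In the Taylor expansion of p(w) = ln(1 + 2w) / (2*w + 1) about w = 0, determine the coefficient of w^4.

Use 1/(1 - r) = Σ r^k on the denominator, then take the Cauchy product.

-100/3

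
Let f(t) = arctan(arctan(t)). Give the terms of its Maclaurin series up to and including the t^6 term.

Compose series: expand the inner function first, then feed it into the outer expansion.
[t^0] = 0;  [t^1] = 1;  [t^2] = 0;  [t^3] = -2/3;  [t^4] = 0;  [t^5] = 11/15;  [t^6] = 0.

11*t^5/15 - 2*t^3/3 + t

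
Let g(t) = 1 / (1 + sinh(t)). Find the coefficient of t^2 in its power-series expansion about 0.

1

Write 1/(1+u) = 1 - u + u^2 - u^3 + ... and substitute the series for u.
g(0) = 1
g′(0) = -1
g′′(0) = 2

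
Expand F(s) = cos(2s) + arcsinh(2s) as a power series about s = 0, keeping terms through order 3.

-4*s^3/3 - 2*s^2 + 2*s + 1

Add the two expansions coefficient-wise.
F(0) = 1
F′(0) = 2
F′′(0) = -4
F′′′(0) = -8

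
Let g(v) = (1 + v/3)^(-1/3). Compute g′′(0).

The coefficient of v^2 in the expansion is 2/81, so g′′(0) = 2! * (2/81) = 4/81.

4/81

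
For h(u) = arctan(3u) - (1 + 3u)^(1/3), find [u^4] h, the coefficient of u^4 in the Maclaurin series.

Expand each term separately and add.

10/3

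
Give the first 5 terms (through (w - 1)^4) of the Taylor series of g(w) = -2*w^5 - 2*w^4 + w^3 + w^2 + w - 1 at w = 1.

g(1) = -2
g′(1) = -12
g′′(1) = -56
g′′′(1) = -162
g^(4)(1) = -288

-12*(w - 1)^4 - 27*(w - 1)^3 - 28*(w - 1)^2 - 12*(w - 1) - 2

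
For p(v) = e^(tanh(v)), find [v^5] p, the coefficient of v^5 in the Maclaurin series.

Compose series: expand the inner function first, then feed it into the outer expansion.
p(0) = 1
p′(0) = 1
p′′(0) = 1
p′′′(0) = -1
p^(4)(0) = -7
p^(5)(0) = -3
Then c_k = p^(k)(0)/k! gives each Taylor coefficient.

-1/40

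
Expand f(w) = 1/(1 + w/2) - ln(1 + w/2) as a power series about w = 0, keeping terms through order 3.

-w^3/6 + 3*w^2/8 - w + 1

Add the two expansions coefficient-wise.
f(0) = 1
f′(0) = -1
f′′(0) = 3/4
f′′′(0) = -1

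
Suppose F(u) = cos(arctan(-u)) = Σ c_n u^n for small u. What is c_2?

-1/2

Let u equal the inner series; expand the outer function in u and truncate.
F(0) = 1
F′(0) = 0
F′′(0) = -1
Then c_k = F^(k)(0)/k! gives each Taylor coefficient.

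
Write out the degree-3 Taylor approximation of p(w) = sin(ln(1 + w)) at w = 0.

w^3/6 - w^2/2 + w

Compose series: expand the inner function first, then feed it into the outer expansion.
p(0) = 0
p′(0) = 1
p′′(0) = -1
p′′′(0) = 1
Dividing each by k! gives the coefficients c_0, ..., c_3.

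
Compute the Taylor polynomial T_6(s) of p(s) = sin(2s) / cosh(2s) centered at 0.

48*s^5/5 - 16*s^3/3 + 2*s

Divide the numerator series by the denominator series (power-series long division).
p(0) = 0
p′(0) = 2
p′′(0) = 0
p′′′(0) = -32
p^(4)(0) = 0
p^(5)(0) = 1152
p^(6)(0) = 0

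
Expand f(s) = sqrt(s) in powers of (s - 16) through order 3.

(s - 16)^3/16384 - (s - 16)^2/512 + (s - 16)/8 + 4

Compute the successive derivatives at the expansion point and divide by k!.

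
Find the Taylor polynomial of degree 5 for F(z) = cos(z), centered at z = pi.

-(z - pi)^4/24 + (z - pi)^2/2 - 1

[(z - pi)^0] = -1;  [(z - pi)^1] = 0;  [(z - pi)^2] = 1/2;  [(z - pi)^3] = 0;  [(z - pi)^4] = -1/24;  [(z - pi)^5] = 0.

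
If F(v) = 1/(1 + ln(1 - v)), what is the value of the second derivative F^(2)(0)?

3

Let u equal the inner series; expand the outer function in u and truncate.
The coefficient of v^2 in the expansion is 3/2, so F′′(0) = 2! * (3/2) = 3.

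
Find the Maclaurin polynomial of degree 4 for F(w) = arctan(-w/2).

w^3/24 - w/2

F(0) = 0
F′(0) = -1/2
F′′(0) = 0
F′′′(0) = 1/4
F^(4)(0) = 0
Dividing each by k! gives the coefficients c_0, ..., c_4.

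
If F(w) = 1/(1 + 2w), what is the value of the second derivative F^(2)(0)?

8

Compute the successive derivatives at the expansion point and divide by k!.
The coefficient of w^2 in the expansion is 4, so F′′(0) = 2! * (4) = 8.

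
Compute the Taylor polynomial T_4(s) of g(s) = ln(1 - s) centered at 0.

-s^4/4 - s^3/3 - s^2/2 - s

g(0) = 0
g′(0) = -1
g′′(0) = -1
g′′′(0) = -2
g^(4)(0) = -6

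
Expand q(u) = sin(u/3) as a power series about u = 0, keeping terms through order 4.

[u^0] = 0;  [u^1] = 1/3;  [u^2] = 0;  [u^3] = -1/162;  [u^4] = 0.

-u^3/162 + u/3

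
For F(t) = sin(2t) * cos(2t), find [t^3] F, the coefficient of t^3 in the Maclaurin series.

Write out both Maclaurin series and multiply, keeping only the needed powers.
[t^0] = 0;  [t^1] = 2;  [t^2] = 0;  [t^3] = -16/3.

-16/3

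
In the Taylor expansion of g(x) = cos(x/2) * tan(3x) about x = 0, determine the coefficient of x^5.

Multiply the two series term by term and collect like powers.
g(0) = 0
g′(0) = 3
g′′(0) = 0
g′′′(0) = 207/4
g^(4)(0) = 0
g^(5)(0) = 60063/16
So c_5 = g^(5)(0)/5! = 20021/640.

20021/640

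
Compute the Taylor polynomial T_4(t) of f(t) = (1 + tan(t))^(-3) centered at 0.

Let u equal the inner series; expand the outer function in u and truncate.
[t^0] = 1;  [t^1] = -3;  [t^2] = 6;  [t^3] = -11;  [t^4] = 19.

19*t^4 - 11*t^3 + 6*t^2 - 3*t + 1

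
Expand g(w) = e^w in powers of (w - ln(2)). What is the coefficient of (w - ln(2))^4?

g(ln(2)) = 2
g′(ln(2)) = 2
g′′(ln(2)) = 2
g′′′(ln(2)) = 2
g^(4)(ln(2)) = 2

1/12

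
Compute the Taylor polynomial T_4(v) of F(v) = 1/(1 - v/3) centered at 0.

v^4/81 + v^3/27 + v^2/9 + v/3 + 1

F(0) = 1
F′(0) = 1/3
F′′(0) = 2/9
F′′′(0) = 2/9
F^(4)(0) = 8/27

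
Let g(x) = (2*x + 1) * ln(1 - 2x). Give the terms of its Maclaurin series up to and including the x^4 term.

Distribute the polynomial across the series and collect like powers.
g(0) = 0
g′(0) = -2
g′′(0) = -12
g′′′(0) = -40
g^(4)(0) = -224
Then c_k = g^(k)(0)/k! gives each Taylor coefficient.

-28*x^4/3 - 20*x^3/3 - 6*x^2 - 2*x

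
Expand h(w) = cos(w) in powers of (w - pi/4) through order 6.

-sqrt(2)*(w - pi/4)^6/1440 - sqrt(2)*(w - pi/4)^5/240 + sqrt(2)*(w - pi/4)^4/48 + sqrt(2)*(w - pi/4)^3/12 - sqrt(2)*(w - pi/4)^2/4 - sqrt(2)*(w - pi/4)/2 + sqrt(2)/2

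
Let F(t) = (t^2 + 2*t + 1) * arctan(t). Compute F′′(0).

Distribute the polynomial across the series and collect like powers.
The coefficient of t^2 in the expansion is 2, so F′′(0) = 2! * (2) = 4.

4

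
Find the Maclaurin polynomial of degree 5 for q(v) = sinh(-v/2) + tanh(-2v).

-3277*v^5/768 + 127*v^3/48 - 5*v/2

Combine the two series term by term.
q(0) = 0
q′(0) = -5/2
q′′(0) = 0
q′′′(0) = 127/8
q^(4)(0) = 0
q^(5)(0) = -16385/32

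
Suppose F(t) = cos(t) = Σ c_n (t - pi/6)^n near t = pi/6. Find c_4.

sqrt(3)/48

Differentiate repeatedly and evaluate at the center.
F(pi/6) = sqrt(3)/2
F′(pi/6) = -1/2
F′′(pi/6) = -sqrt(3)/2
F′′′(pi/6) = 1/2
F^(4)(pi/6) = sqrt(3)/2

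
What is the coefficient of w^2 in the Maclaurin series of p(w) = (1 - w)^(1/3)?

-1/9

Apply the Taylor formula c_k = f^(k)(a)/k!.
p(0) = 1
p′(0) = -1/3
p′′(0) = -2/9
So c_2 = p′′(0)/2! = -1/9.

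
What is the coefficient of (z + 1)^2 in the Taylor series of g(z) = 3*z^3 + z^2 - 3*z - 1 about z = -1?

-8

g(-1) = 0
g′(-1) = 4
g′′(-1) = -16
Then c_k = g^(k)(-1)/k! gives each Taylor coefficient.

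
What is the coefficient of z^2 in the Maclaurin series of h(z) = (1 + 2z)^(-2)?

Use the known series and substitute for the argument.
h(0) = 1
h′(0) = -4
h′′(0) = 24
So c_2 = h′′(0)/2! = 12.

12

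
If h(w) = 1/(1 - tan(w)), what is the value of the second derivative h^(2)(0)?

Substitute the inner expansion into the outer series and collect powers.
The coefficient of w^2 in the expansion is 1, so h′′(0) = 2! * (1) = 2.

2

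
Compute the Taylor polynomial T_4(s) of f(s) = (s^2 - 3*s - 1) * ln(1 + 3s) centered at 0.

-45*s^4/4 + 15*s^3/2 - 9*s^2/2 - 3*s

Distribute the polynomial across the series and collect like powers.
f(0) = 0
f′(0) = -3
f′′(0) = -9
f′′′(0) = 45
f^(4)(0) = -270
The Taylor polynomial is Σ f^(k)(0)/k! · s^k.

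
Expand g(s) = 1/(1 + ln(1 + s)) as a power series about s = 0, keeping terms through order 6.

3289*s^6/360 - 347*s^5/60 + 11*s^4/3 - 7*s^3/3 + 3*s^2/2 - s + 1

Let u equal the inner series; expand the outer function in u and truncate.
g(0) = 1
g′(0) = -1
g′′(0) = 3
g′′′(0) = -14
g^(4)(0) = 88
g^(5)(0) = -694
g^(6)(0) = 6578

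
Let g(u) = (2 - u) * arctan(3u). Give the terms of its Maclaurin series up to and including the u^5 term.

Multiply each power in the prefactor through the base expansion.

486*u^5/5 + 9*u^4 - 18*u^3 - 3*u^2 + 6*u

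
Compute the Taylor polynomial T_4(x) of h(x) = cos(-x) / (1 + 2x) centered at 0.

Multiply the two series term by term and collect like powers.

337*x^4/24 - 7*x^3 + 7*x^2/2 - 2*x + 1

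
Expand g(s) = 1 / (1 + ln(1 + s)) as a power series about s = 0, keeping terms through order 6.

Use the geometric series for the reciprocal, then substitute.
g(0) = 1
g′(0) = -1
g′′(0) = 3
g′′′(0) = -14
g^(4)(0) = 88
g^(5)(0) = -694
g^(6)(0) = 6578

3289*s^6/360 - 347*s^5/60 + 11*s^4/3 - 7*s^3/3 + 3*s^2/2 - s + 1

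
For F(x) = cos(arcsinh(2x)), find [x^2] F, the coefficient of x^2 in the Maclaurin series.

-2

Plug the Maclaurin series of the inner function into that of the outer and collect terms.
F(0) = 1
F′(0) = 0
F′′(0) = -4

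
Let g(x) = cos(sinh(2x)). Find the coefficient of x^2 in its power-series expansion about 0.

Substitute the inner expansion into the outer series and collect powers.
[x^0] = 1;  [x^1] = 0;  [x^2] = -2.

-2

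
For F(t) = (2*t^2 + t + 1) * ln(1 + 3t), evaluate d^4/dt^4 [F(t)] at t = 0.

Multiply each power in the prefactor through the base expansion.
The coefficient of t^4 in the expansion is -81/4, so F^(4)(0) = 4! * (-81/4) = -486.

-486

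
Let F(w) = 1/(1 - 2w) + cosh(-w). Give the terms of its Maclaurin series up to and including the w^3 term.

Combine the two series term by term.
[w^0] = 2;  [w^1] = 2;  [w^2] = 9/2;  [w^3] = 8.

8*w^3 + 9*w^2/2 + 2*w + 2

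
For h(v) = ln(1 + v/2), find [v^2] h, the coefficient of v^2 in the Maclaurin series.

Apply the Taylor formula c_k = f^(k)(a)/k!.
[v^0] = 0;  [v^1] = 1/2;  [v^2] = -1/8.
So c_2 = h′′(0)/2! = -1/8.

-1/8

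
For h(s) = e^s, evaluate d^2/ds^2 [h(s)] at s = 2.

From the series, [(s - 2)^2] h = e^(2)/2; multiply by 2! = 2 to get e^(2).

e^(2)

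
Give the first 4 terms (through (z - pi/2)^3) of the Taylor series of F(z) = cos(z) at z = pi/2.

F(pi/2) = 0
F′(pi/2) = -1
F′′(pi/2) = 0
F′′′(pi/2) = 1
The Taylor polynomial is Σ F^(k)(pi/2)/k! · (z - pi/2)^k.

(z - pi/2)^3/6 - (z - pi/2)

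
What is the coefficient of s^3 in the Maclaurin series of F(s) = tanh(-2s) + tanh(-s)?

Expand each term separately and add.
F(0) = 0
F′(0) = -3
F′′(0) = 0
F′′′(0) = 18
So c_3 = F′′′(0)/3! = 3.

3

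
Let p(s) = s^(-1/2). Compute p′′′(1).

From the series, [(s - 1)^3] p = -5/16; multiply by 3! = 6 to get -15/8.

-15/8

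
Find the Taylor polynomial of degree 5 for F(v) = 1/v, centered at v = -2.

F(-2) = -1/2
F′(-2) = -1/4
F′′(-2) = -1/4
F′′′(-2) = -3/8
F^(4)(-2) = -3/4
F^(5)(-2) = -15/8
The Taylor polynomial is Σ F^(k)(-2)/k! · (v + 2)^k.

-(v + 2)^5/64 - (v + 2)^4/32 - (v + 2)^3/16 - (v + 2)^2/8 - (v + 2)/4 - 1/2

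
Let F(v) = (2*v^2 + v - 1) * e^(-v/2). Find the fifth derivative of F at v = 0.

Multiply each power in the prefactor through the base expansion.
The coefficient of v^5 in the expansion is -149/3840, so F^(5)(0) = 5! * (-149/3840) = -149/32.

-149/32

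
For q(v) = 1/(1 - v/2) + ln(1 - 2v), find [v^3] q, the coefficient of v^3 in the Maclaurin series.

-61/24

Add the two expansions coefficient-wise.
q(0) = 1
q′(0) = -3/2
q′′(0) = -7/2
q′′′(0) = -61/4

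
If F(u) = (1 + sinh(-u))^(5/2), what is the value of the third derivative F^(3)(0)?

-35/8

Let u equal the inner series; expand the outer function in u and truncate.
The coefficient of u^3 in the expansion is -35/48, so F′′′(0) = 3! * (-35/48) = -35/8.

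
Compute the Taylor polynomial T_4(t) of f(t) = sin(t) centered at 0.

Differentiate repeatedly and evaluate at the center.

-t^3/6 + t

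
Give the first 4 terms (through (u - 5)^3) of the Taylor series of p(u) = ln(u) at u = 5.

Apply the Taylor formula c_k = f^(k)(a)/k!.

(u - 5)^3/375 - (u - 5)^2/50 + (u - 5)/5 + ln(5)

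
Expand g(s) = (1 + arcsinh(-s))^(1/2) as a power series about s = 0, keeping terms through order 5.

Let u equal the inner series; expand the outer function in u and truncate.
g(0) = 1
g′(0) = -1/2
g′′(0) = -1/4
g′′′(0) = 1/8
g^(4)(0) = 1/16
g^(5)(0) = -129/32
Dividing each by k! gives the coefficients c_0, ..., c_5.

-43*s^5/1280 + s^4/384 + s^3/48 - s^2/8 - s/2 + 1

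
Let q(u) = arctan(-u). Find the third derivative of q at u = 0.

2

The coefficient of u^3 in the expansion is 1/3, so q′′′(0) = 3! * (1/3) = 2.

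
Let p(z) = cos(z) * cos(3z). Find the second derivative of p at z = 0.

Write out both Maclaurin series and multiply, keeping only the needed powers.
From the series, [z^2] p = -5; multiply by 2! = 2 to get -10.

-10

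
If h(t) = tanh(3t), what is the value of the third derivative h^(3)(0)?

Use the known series and substitute for the argument.
The coefficient of t^3 in the expansion is -9, so h′′′(0) = 3! * (-9) = -54.

-54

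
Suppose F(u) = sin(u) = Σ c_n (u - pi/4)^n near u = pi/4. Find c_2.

-sqrt(2)/4

Apply the Taylor formula c_k = f^(k)(a)/k!.
F(pi/4) = sqrt(2)/2
F′(pi/4) = sqrt(2)/2
F′′(pi/4) = -sqrt(2)/2
So c_2 = F′′(pi/4)/2! = -sqrt(2)/4.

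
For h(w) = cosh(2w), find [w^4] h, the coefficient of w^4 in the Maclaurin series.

h(0) = 1
h′(0) = 0
h′′(0) = 4
h′′′(0) = 0
h^(4)(0) = 16
So c_4 = h^(4)(0)/4! = 2/3.

2/3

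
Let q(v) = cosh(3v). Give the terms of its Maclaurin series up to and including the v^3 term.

9*v^2/2 + 1

Apply the Taylor formula c_k = f^(k)(a)/k!.
q(0) = 1
q′(0) = 0
q′′(0) = 9
q′′′(0) = 0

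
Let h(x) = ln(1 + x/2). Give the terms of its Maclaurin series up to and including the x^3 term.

x^3/24 - x^2/8 + x/2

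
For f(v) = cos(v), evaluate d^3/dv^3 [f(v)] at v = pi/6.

1/2

The coefficient of (v - pi/6)^3 in the expansion is 1/12, so f′′′(pi/6) = 3! * (1/12) = 1/2.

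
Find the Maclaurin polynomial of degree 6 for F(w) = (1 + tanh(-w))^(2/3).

-572*w^6/32805 - 214*w^5/3645 + 11*w^4/243 + 14*w^3/81 - w^2/9 - 2*w/3 + 1

Plug the Maclaurin series of the inner function into that of the outer and collect terms.
F(0) = 1
F′(0) = -2/3
F′′(0) = -2/9
F′′′(0) = 28/27
F^(4)(0) = 88/81
F^(5)(0) = -1712/243
F^(6)(0) = -9152/729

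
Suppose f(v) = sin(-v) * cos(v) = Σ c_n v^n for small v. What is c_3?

Multiply the two series term by term and collect like powers.
f(0) = 0
f′(0) = -1
f′′(0) = 0
f′′′(0) = 4

2/3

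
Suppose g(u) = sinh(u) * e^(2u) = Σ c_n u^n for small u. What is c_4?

5/3

Write out both Maclaurin series and multiply, keeping only the needed powers.
[u^0] = 0;  [u^1] = 1;  [u^2] = 2;  [u^3] = 13/6;  [u^4] = 5/3.
So c_4 = g^(4)(0)/4! = 5/3.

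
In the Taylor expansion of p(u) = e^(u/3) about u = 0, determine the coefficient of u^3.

p(0) = 1
p′(0) = 1/3
p′′(0) = 1/9
p′′′(0) = 1/27

1/162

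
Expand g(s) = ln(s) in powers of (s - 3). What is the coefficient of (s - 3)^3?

g(3) = ln(3)
g′(3) = 1/3
g′′(3) = -1/9
g′′′(3) = 2/27

1/81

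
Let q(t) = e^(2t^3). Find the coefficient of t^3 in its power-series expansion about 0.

2

q(0) = 1
q′(0) = 0
q′′(0) = 0
q′′′(0) = 12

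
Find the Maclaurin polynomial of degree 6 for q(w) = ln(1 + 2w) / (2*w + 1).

-784*w^6/5 + 1096*w^5/15 - 100*w^4/3 + 44*w^3/3 - 6*w^2 + 2*w

Multiply the numerator's expansion by the denominator's geometric series.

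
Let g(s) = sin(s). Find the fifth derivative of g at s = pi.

-1

The coefficient of (s - pi)^5 in the expansion is -1/120, so g^(5)(pi) = 5! * (-1/120) = -1.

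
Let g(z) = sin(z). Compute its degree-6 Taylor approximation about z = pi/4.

-sqrt(2)*(z - pi/4)^6/1440 + sqrt(2)*(z - pi/4)^5/240 + sqrt(2)*(z - pi/4)^4/48 - sqrt(2)*(z - pi/4)^3/12 - sqrt(2)*(z - pi/4)^2/4 + sqrt(2)*(z - pi/4)/2 + sqrt(2)/2

Use the known series and substitute for the argument.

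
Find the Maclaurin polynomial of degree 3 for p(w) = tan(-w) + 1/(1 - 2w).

23*w^3/3 + 4*w^2 + w + 1

Combine the two series term by term.
p(0) = 1
p′(0) = 1
p′′(0) = 8
p′′′(0) = 46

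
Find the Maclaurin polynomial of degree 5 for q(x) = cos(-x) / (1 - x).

13*x^5/24 + 13*x^4/24 + x^3/2 + x^2/2 + x + 1

Expand each factor separately, then convolve coefficients.
q(0) = 1
q′(0) = 1
q′′(0) = 1
q′′′(0) = 3
q^(4)(0) = 13
q^(5)(0) = 65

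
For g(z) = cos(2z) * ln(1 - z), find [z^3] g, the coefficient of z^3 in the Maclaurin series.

5/3

Write out both Maclaurin series and multiply, keeping only the needed powers.
g(0) = 0
g′(0) = -1
g′′(0) = -1
g′′′(0) = 10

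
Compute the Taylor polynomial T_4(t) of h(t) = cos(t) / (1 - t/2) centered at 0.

-t^4/48 - t^3/8 - t^2/4 + t/2 + 1

Expand each factor separately, then convolve coefficients.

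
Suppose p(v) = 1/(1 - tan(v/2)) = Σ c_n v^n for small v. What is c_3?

Compose series: expand the inner function first, then feed it into the outer expansion.
p(0) = 1
p′(0) = 1/2
p′′(0) = 1/2
p′′′(0) = 1
The Taylor polynomial is Σ p^(k)(0)/k! · v^k.

1/6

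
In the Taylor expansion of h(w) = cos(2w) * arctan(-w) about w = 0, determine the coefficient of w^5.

-23/15

Take the Cauchy product of the two expansions.
h(0) = 0
h′(0) = -1
h′′(0) = 0
h′′′(0) = 14
h^(4)(0) = 0
h^(5)(0) = -184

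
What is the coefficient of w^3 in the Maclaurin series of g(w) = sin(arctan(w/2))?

-1/16

Substitute the inner expansion into the outer series and collect powers.
g(0) = 0
g′(0) = 1/2
g′′(0) = 0
g′′′(0) = -3/8
So c_3 = g′′′(0)/3! = -1/16.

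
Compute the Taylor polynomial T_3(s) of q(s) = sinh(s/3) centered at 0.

q(0) = 0
q′(0) = 1/3
q′′(0) = 0
q′′′(0) = 1/27

s^3/162 + s/3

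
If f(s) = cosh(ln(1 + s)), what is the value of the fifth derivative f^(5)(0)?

-60

Plug the Maclaurin series of the inner function into that of the outer and collect terms.
From the series, [s^5] f = -1/2; multiply by 5! = 120 to get -60.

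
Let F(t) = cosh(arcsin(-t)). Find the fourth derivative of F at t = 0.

Compose series: expand the inner function first, then feed it into the outer expansion.
The coefficient of t^4 in the expansion is 5/24, so F^(4)(0) = 4! * (5/24) = 5.

5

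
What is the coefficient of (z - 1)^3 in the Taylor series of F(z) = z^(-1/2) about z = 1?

-5/16

[(z - 1)^0] = 1;  [(z - 1)^1] = -1/2;  [(z - 1)^2] = 3/8;  [(z - 1)^3] = -5/16.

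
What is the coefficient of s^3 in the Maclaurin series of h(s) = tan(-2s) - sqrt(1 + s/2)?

Add the two expansions coefficient-wise.
h(0) = -1
h′(0) = -9/4
h′′(0) = 1/16
h′′′(0) = -1027/64
The Taylor polynomial is Σ h^(k)(0)/k! · s^k.

-1027/384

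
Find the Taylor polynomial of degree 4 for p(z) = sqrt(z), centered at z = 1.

[(z - 1)^0] = 1;  [(z - 1)^1] = 1/2;  [(z - 1)^2] = -1/8;  [(z - 1)^3] = 1/16;  [(z - 1)^4] = -5/128.

-5*(z - 1)^4/128 + (z - 1)^3/16 - (z - 1)^2/8 + (z - 1)/2 + 1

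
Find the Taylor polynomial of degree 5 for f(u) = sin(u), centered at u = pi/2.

(u - pi/2)^4/24 - (u - pi/2)^2/2 + 1

f(pi/2) = 1
f′(pi/2) = 0
f′′(pi/2) = -1
f′′′(pi/2) = 0
f^(4)(pi/2) = 1
f^(5)(pi/2) = 0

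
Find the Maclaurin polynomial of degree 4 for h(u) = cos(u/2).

[u^0] = 1;  [u^1] = 0;  [u^2] = -1/8;  [u^3] = 0;  [u^4] = 1/384.

u^4/384 - u^2/8 + 1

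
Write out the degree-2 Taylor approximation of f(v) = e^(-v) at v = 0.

Compute the successive derivatives at the expansion point and divide by k!.
[v^0] = 1;  [v^1] = -1;  [v^2] = 1/2.

v^2/2 - v + 1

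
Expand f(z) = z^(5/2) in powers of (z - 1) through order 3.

5*(z - 1)^3/16 + 15*(z - 1)^2/8 + 5*(z - 1)/2 + 1

Apply the Taylor formula c_k = f^(k)(a)/k!.
[(z - 1)^0] = 1;  [(z - 1)^1] = 5/2;  [(z - 1)^2] = 15/8;  [(z - 1)^3] = 5/16.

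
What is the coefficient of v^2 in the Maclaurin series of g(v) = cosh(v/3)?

1/18

g(0) = 1
g′(0) = 0
g′′(0) = 1/9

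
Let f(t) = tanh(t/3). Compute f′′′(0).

The coefficient of t^3 in the expansion is -1/81, so f′′′(0) = 3! * (-1/81) = -2/27.

-2/27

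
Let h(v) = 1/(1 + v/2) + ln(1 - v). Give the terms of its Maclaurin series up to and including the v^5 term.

Combine the two series term by term.
h(0) = 1
h′(0) = -3/2
h′′(0) = -1/2
h′′′(0) = -11/4
h^(4)(0) = -9/2
h^(5)(0) = -111/4

-37*v^5/160 - 3*v^4/16 - 11*v^3/24 - v^2/4 - 3*v/2 + 1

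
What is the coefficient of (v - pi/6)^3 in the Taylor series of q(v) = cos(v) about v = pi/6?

q(pi/6) = sqrt(3)/2
q′(pi/6) = -1/2
q′′(pi/6) = -sqrt(3)/2
q′′′(pi/6) = 1/2
So c_3 = q′′′(pi/6)/3! = 1/12.

1/12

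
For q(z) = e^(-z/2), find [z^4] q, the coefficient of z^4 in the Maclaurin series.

q(0) = 1
q′(0) = -1/2
q′′(0) = 1/4
q′′′(0) = -1/8
q^(4)(0) = 1/16

1/384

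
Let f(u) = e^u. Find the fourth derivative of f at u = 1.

e

Compute the successive derivatives at the expansion point and divide by k!.
From the series, [(u - 1)^4] f = e/24; multiply by 4! = 24 to get e.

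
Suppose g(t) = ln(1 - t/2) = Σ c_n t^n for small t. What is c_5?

[t^0] = 0;  [t^1] = -1/2;  [t^2] = -1/8;  [t^3] = -1/24;  [t^4] = -1/64;  [t^5] = -1/160.

-1/160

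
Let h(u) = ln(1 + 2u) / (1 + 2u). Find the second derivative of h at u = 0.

Take the Cauchy product of the two expansions.
The coefficient of u^2 in the expansion is -6, so h′′(0) = 2! * (-6) = -12.

-12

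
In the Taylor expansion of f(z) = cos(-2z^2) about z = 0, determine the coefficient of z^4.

-2

c_4 = f^(4)(0)/4! = -2.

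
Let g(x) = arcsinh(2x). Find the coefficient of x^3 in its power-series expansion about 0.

-4/3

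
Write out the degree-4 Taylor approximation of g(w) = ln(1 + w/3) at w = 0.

-w^4/324 + w^3/81 - w^2/18 + w/3

g(0) = 0
g′(0) = 1/3
g′′(0) = -1/9
g′′′(0) = 2/27
g^(4)(0) = -2/27
Then c_k = g^(k)(0)/k! gives each Taylor coefficient.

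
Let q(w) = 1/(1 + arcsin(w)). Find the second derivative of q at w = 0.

2

Plug the Maclaurin series of the inner function into that of the outer and collect terms.
From the series, [w^2] q = 1; multiply by 2! = 2 to get 2.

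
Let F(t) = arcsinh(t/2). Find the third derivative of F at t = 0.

-1/8

Differentiate repeatedly and evaluate at the center.
The coefficient of t^3 in the expansion is -1/48, so F′′′(0) = 3! * (-1/48) = -1/8.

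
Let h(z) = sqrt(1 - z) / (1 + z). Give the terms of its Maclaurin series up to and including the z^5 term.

-365*z^5/256 + 179*z^4/128 - 23*z^3/16 + 11*z^2/8 - 3*z/2 + 1

Expand each factor separately, then convolve coefficients.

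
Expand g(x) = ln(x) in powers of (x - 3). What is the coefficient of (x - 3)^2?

c_2 = g′′(3)/2! = -1/18.

-1/18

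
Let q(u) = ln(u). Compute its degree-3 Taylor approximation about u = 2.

(u - 2)^3/24 - (u - 2)^2/8 + (u - 2)/2 + ln(2)

Apply the Taylor formula c_k = f^(k)(a)/k!.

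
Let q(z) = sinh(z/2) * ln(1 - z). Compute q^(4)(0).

Expand each factor separately, then convolve coefficients.
From the series, [z^4] q = -3/16; multiply by 4! = 24 to get -9/2.

-9/2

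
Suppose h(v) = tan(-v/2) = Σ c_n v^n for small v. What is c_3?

-1/24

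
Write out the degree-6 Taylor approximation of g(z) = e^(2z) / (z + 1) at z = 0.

7*z^6/45 - z^5/15 + z^4/3 + z^3/3 + z^2 + z + 1

Expand 1/(denominator) as a geometric series and multiply by the numerator's series.
g(0) = 1
g′(0) = 1
g′′(0) = 2
g′′′(0) = 2
g^(4)(0) = 8
g^(5)(0) = -8
g^(6)(0) = 112
The Taylor polynomial is Σ g^(k)(0)/k! · z^k.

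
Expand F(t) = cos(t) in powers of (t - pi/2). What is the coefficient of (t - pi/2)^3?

F(pi/2) = 0
F′(pi/2) = -1
F′′(pi/2) = 0
F′′′(pi/2) = 1

1/6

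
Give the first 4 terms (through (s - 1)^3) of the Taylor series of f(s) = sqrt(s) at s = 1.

(s - 1)^3/16 - (s - 1)^2/8 + (s - 1)/2 + 1

[(s - 1)^0] = 1;  [(s - 1)^1] = 1/2;  [(s - 1)^2] = -1/8;  [(s - 1)^3] = 1/16.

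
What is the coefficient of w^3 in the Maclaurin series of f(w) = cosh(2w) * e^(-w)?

Write out both Maclaurin series and multiply, keeping only the needed powers.
f(0) = 1
f′(0) = -1
f′′(0) = 5
f′′′(0) = -13

-13/6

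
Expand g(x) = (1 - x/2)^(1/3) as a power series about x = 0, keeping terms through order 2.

-x^2/36 - x/6 + 1

g(0) = 1
g′(0) = -1/6
g′′(0) = -1/18
Then c_k = g^(k)(0)/k! gives each Taylor coefficient.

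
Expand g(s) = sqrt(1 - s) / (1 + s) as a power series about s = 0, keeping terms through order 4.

179*s^4/128 - 23*s^3/16 + 11*s^2/8 - 3*s/2 + 1

Write out both Maclaurin series and multiply, keeping only the needed powers.
g(0) = 1
g′(0) = -3/2
g′′(0) = 11/4
g′′′(0) = -69/8
g^(4)(0) = 537/16
Dividing each by k! gives the coefficients c_0, ..., c_4.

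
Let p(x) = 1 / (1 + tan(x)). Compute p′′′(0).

Expand as Σ (-1)^k u^k with u equal to the inner function's series.
From the series, [x^3] p = -4/3; multiply by 3! = 6 to get -8.

-8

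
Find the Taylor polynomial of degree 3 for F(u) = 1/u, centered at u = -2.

-(u + 2)^3/16 - (u + 2)^2/8 - (u + 2)/4 - 1/2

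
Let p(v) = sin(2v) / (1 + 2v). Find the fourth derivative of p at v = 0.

-320

Expand each factor separately, then convolve coefficients.
From the series, [v^4] p = -40/3; multiply by 4! = 24 to get -320.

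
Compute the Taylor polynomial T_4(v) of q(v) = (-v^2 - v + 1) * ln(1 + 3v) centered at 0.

-99*v^4/4 + 21*v^3/2 - 15*v^2/2 + 3*v

Distribute the polynomial across the series and collect like powers.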